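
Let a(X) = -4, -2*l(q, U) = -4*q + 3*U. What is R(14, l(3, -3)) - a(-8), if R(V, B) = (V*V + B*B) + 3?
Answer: 1253/4 ≈ 313.25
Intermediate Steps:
l(q, U) = 2*q - 3*U/2 (l(q, U) = -(-4*q + 3*U)/2 = 2*q - 3*U/2)
R(V, B) = 3 + B² + V² (R(V, B) = (V² + B²) + 3 = (B² + V²) + 3 = 3 + B² + V²)
R(14, l(3, -3)) - a(-8) = (3 + (2*3 - 3/2*(-3))² + 14²) - 1*(-4) = (3 + (6 + 9/2)² + 196) + 4 = (3 + (21/2)² + 196) + 4 = (3 + 441/4 + 196) + 4 = 1237/4 + 4 = 1253/4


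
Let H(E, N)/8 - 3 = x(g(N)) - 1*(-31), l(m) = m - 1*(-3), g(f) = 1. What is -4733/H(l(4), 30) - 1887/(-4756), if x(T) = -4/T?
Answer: -5514317/285360 ≈ -19.324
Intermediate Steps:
l(m) = 3 + m (l(m) = m + 3 = 3 + m)
H(E, N) = 240 (H(E, N) = 24 + 8*(-4/1 - 1*(-31)) = 24 + 8*(-4*1 + 31) = 24 + 8*(-4 + 31) = 24 + 8*27 = 24 + 216 = 240)
-4733/H(l(4), 30) - 1887/(-4756) = -4733/240 - 1887/(-4756) = -4733*1/240 - 1887*(-1/4756) = -4733/240 + 1887/4756 = -5514317/285360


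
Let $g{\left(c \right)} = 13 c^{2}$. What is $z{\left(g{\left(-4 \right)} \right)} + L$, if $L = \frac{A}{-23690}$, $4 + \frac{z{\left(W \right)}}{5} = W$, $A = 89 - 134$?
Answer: $\frac{4832769}{4738} \approx 1020.0$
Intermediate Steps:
$A = -45$ ($A = 89 - 134 = -45$)
$z{\left(W \right)} = -20 + 5 W$
$L = \frac{9}{4738}$ ($L = - \frac{45}{-23690} = \left(-45\right) \left(- \frac{1}{23690}\right) = \frac{9}{4738} \approx 0.0018995$)
$z{\left(g{\left(-4 \right)} \right)} + L = \left(-20 + 5 \cdot 13 \left(-4\right)^{2}\right) + \frac{9}{4738} = \left(-20 + 5 \cdot 13 \cdot 16\right) + \frac{9}{4738} = \left(-20 + 5 \cdot 208\right) + \frac{9}{4738} = \left(-20 + 1040\right) + \frac{9}{4738} = 1020 + \frac{9}{4738} = \frac{4832769}{4738}$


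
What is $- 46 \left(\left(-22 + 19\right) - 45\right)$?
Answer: $2208$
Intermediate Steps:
$- 46 \left(\left(-22 + 19\right) - 45\right) = - 46 \left(-3 - 45\right) = \left(-46\right) \left(-48\right) = 2208$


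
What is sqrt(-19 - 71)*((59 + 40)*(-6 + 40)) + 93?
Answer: 93 + 10098*I*sqrt(10) ≈ 93.0 + 31933.0*I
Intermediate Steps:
sqrt(-19 - 71)*((59 + 40)*(-6 + 40)) + 93 = sqrt(-90)*(99*34) + 93 = (3*I*sqrt(10))*3366 + 93 = 10098*I*sqrt(10) + 93 = 93 + 10098*I*sqrt(10)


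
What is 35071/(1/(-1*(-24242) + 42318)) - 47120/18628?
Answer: 10870955052540/4657 ≈ 2.3343e+9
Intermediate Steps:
35071/(1/(-1*(-24242) + 42318)) - 47120/18628 = 35071/(1/(24242 + 42318)) - 47120*1/18628 = 35071/(1/66560) - 11780/4657 = 35071*66560 - 11780/4657 = 2334325760 - 11780/4657 = 10870955052540/4657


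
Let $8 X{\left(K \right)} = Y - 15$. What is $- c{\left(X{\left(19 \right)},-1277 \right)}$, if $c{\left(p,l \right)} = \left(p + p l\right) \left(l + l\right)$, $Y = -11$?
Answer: $10591438$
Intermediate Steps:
$X{\left(K \right)} = - \frac{13}{4}$ ($X{\left(K \right)} = \frac{-11 - 15}{8} = \frac{1}{8} \left(-26\right) = - \frac{13}{4}$)
$c{\left(p,l \right)} = 2 l \left(p + l p\right)$ ($c{\left(p,l \right)} = \left(p + l p\right) 2 l = 2 l \left(p + l p\right)$)
$- c{\left(X{\left(19 \right)},-1277 \right)} = - \frac{2 \left(-1277\right) \left(-13\right) \left(1 - 1277\right)}{4} = - \frac{2 \left(-1277\right) \left(-13\right) \left(-1276\right)}{4} = \left(-1\right) \left(-10591438\right) = 10591438$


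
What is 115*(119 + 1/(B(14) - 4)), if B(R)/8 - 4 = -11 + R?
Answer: 711735/52 ≈ 13687.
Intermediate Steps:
B(R) = -56 + 8*R (B(R) = 32 + 8*(-11 + R) = 32 + (-88 + 8*R) = -56 + 8*R)
115*(119 + 1/(B(14) - 4)) = 115*(119 + 1/((-56 + 8*14) - 4)) = 115*(119 + 1/((-56 + 112) - 4)) = 115*(119 + 1/(56 - 4)) = 115*(119 + 1/52) = 115*(6189/52) = 711735/52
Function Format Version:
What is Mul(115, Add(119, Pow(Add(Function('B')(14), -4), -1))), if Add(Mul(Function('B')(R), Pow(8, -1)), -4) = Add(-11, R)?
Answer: Rational(711735, 52) ≈ 13687.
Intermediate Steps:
Function('B')(R) = Add(-56, Mul(8, R)) (Function('B')(R) = Add(32, Mul(8, Add(-11, R))) = Add(32, Add(-88, Mul(8, R))) = Add(-56, Mul(8, R)))
Mul(115, Add(119, Pow(Add(Function('B')(14), -4), -1))) = Mul(115, Add(119, Pow(Add(Add(-56, Mul(8, 14)), -4), -1))) = Mul(115, Add(119, Pow(Add(Add(-56, 112), -4), -1))) = Mul(115, Add(119, Pow(Add(56, -4), -1))) = Mul(115, Add(119, Pow(52, -1))) = Mul(115, Add(119, Rational(1, 52))) = Mul(115, Rational(6189, 52)) = Rational(711735, 52)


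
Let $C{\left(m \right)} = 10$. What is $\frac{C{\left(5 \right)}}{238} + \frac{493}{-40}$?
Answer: $- \frac{58467}{4760} \approx -12.283$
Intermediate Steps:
$\frac{C{\left(5 \right)}}{238} + \frac{493}{-40} = \frac{10}{238} + \frac{493}{-40} = 10 \cdot \frac{1}{238} + 493 \left(- \frac{1}{40}\right) = \frac{5}{119} - \frac{493}{40} = - \frac{58467}{4760}$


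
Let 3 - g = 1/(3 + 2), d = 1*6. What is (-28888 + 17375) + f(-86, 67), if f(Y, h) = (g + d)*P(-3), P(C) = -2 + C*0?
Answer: -57653/5 ≈ -11531.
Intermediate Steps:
d = 6
g = 14/5 (g = 3 - 1/(3 + 2) = 3 - 1/5 = 3 - 1*⅕ = 3 - ⅕ = 14/5 ≈ 2.8000)
P(C) = -2 (P(C) = -2 + 0 = -2)
f(Y, h) = -88/5 (f(Y, h) = (14/5 + 6)*(-2) = (44/5)*(-2) = -88/5)
(-28888 + 17375) + f(-86, 67) = (-28888 + 17375) - 88/5 = -11513 - 88/5 = -57653/5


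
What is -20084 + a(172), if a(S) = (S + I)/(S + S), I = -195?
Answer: -6908919/344 ≈ -20084.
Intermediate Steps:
a(S) = (-195 + S)/(2*S) (a(S) = (S - 195)/(S + S) = (-195 + S)/((2*S)) = (-195 + S)*(1/(2*S)) = (-195 + S)/(2*S))
-20084 + a(172) = -20084 + (½)*(-195 + 172)/172 = -20084 + (½)*(1/172)*(-23) = -20084 - 23/344 = -6908919/344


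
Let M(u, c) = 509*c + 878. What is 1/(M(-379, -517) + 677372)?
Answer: 1/415097 ≈ 2.4091e-6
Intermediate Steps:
M(u, c) = 878 + 509*c
1/(M(-379, -517) + 677372) = 1/((878 + 509*(-517)) + 677372) = 1/((878 - 263153) + 677372) = 1/(-262275 + 677372) = 1/415097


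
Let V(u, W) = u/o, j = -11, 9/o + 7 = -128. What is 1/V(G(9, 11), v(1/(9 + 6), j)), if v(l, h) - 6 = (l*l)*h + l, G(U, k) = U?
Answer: -1/135 ≈ -0.0074074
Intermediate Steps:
o = -1/15 (o = 9/(-7 - 128) = 9/(-135) = 9*(-1/135) = -1/15 ≈ -0.066667)
v(l, h) = 6 + l + h*l² (v(l, h) = 6 + ((l*l)*h + l) = 6 + (l²*h + l) = 6 + (h*l² + l) = 6 + (l + h*l²) = 6 + l + h*l²)
V(u, W) = -15*u (V(u, W) = u/(-1/15) = u*(-15) = -15*u)
1/V(G(9, 11), v(1/(9 + 6), j)) = 1/(-15*9) = 1/(-135) = -1/135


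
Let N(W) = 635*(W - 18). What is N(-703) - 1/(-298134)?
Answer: -136496179889/298134 ≈ -4.5784e+5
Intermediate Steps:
N(W) = -11430 + 635*W (N(W) = 635*(-18 + W) = -11430 + 635*W)
N(-703) - 1/(-298134) = (-11430 + 635*(-703)) - 1/(-298134) = (-11430 - 446405) - 1*(-1/298134) = -457835 + 1/298134 = -136496179889/298134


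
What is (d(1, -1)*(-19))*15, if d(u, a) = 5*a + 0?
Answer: 1425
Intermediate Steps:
d(u, a) = 5*a
(d(1, -1)*(-19))*15 = ((5*(-1))*(-19))*15 = -5*(-19)*15 = 95*15 = 1425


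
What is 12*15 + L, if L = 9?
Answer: 189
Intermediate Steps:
12*15 + L = 12*15 + 9 = 180 + 9 = 189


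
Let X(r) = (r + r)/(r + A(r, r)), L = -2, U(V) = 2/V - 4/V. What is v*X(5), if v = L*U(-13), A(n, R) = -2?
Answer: -40/39 ≈ -1.0256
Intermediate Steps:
U(V) = -2/V
X(r) = 2*r/(-2 + r) (X(r) = (r + r)/(r - 2) = (2*r)/(-2 + r) = 2*r/(-2 + r))
v = -4/13 (v = -(-4)/(-13) = -(-4)*(-1)/13 = -2*2/13 = -4/13 ≈ -0.30769)
v*X(5) = -8*5/(13*(-2 + 5)) = -8*5/(13*3) = -4/13*10/3 = -40/39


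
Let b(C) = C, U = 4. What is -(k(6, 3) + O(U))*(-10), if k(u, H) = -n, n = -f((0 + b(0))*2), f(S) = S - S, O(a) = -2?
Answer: -20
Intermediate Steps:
f(S) = 0
n = 0 (n = -1*0 = 0)
k(u, H) = 0 (k(u, H) = -1*0 = 0)
-(k(6, 3) + O(U))*(-10) = -(0 - 2)*(-10) = -(-2)*(-10) = -1*20 = -20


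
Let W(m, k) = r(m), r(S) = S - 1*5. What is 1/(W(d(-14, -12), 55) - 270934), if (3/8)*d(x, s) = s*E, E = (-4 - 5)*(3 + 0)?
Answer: -1/270075 ≈ -3.7027e-6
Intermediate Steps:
E = -27 (E = -9*3 = -27)
d(x, s) = -72*s (d(x, s) = 8*(s*(-27))/3 = 8*(-27*s)/3 = -72*s)
r(S) = -5 + S (r(S) = S - 5 = -5 + S)
W(m, k) = -5 + m
1/(W(d(-14, -12), 55) - 270934) = 1/((-5 - 72*(-12)) - 270934) = 1/((-5 + 864) - 270934) = 1/(859 - 270934) = 1/(-270075) = -1/270075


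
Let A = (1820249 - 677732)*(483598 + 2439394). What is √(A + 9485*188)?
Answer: 2*√834892458511 ≈ 1.8274e+6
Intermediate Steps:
A = 3339568050864 (A = 1142517*2922992 = 3339568050864)
√(A + 9485*188) = √(3339568050864 + 9485*188) = √(3339568050864 + 1783180) = √3339569834044 = 2*√834892458511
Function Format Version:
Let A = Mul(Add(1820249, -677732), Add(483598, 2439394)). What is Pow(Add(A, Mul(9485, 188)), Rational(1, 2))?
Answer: Mul(2, Pow(834892458511, Rational(1, 2))) ≈ 1.8274e+6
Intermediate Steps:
A = 3339568050864 (A = Mul(1142517, 2922992) = 3339568050864)
Pow(Add(A, Mul(9485, 188)), Rational(1, 2)) = Pow(Add(3339568050864, Mul(9485, 188)), Rational(1, 2)) = Pow(Add(3339568050864, 1783180), Rational(1, 2)) = Pow(3339569834044, Rational(1, 2)) = Mul(2, Pow(834892458511, Rational(1, 2)))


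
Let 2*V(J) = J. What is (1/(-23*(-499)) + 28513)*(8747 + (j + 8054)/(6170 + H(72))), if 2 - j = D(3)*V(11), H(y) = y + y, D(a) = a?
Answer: 2582261235969135/10352254 ≈ 2.4944e+8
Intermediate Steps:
H(y) = 2*y
V(J) = J/2
j = -29/2 (j = 2 - 3*(1/2)*11 = 2 - 3*11/2 = 2 - 1*33/2 = 2 - 33/2 = -29/2 ≈ -14.500)
(1/(-23*(-499)) + 28513)*(8747 + (j + 8054)/(6170 + H(72))) = (1/(-23*(-499)) + 28513)*(8747 + (-29/2 + 8054)/(6170 + 2*72)) = (1/11477 + 28513)*(8747 + 16079/(2*(6170 + 144))) = (1/11477 + 28513)*(8747 + (16079/2)/6314) = 327243702*(8747 + (16079/2)*(1/6314))/11477 = 327243702*(8747 + 2297/1804)/11477 = (327243702/11477)*(15781885/1804) = 2582261235969135/10352254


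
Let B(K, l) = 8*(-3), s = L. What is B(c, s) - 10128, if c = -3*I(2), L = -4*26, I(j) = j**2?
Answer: -10152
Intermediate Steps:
L = -104
s = -104
c = -12 (c = -3*2**2 = -3*4 = -12)
B(K, l) = -24
B(c, s) - 10128 = -24 - 10128 = -10152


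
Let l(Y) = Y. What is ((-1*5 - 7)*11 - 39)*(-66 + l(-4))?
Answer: 11970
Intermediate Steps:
((-1*5 - 7)*11 - 39)*(-66 + l(-4)) = ((-1*5 - 7)*11 - 39)*(-66 - 4) = ((-5 - 7)*11 - 39)*(-70) = (-12*11 - 39)*(-70) = (-132 - 39)*(-70) = -171*(-70) = 11970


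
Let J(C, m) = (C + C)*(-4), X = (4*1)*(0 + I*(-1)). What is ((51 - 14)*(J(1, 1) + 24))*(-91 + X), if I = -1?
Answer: -51504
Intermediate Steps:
X = 4 (X = (4*1)*(0 - 1*(-1)) = 4*(0 + 1) = 4*1 = 4)
J(C, m) = -8*C (J(C, m) = (2*C)*(-4) = -8*C)
((51 - 14)*(J(1, 1) + 24))*(-91 + X) = ((51 - 14)*(-8*1 + 24))*(-91 + 4) = (37*(-8 + 24))*(-87) = (37*16)*(-87) = 592*(-87) = -51504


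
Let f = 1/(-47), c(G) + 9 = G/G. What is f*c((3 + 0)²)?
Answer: 8/47 ≈ 0.17021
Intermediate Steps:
c(G) = -8 (c(G) = -9 + G/G = -9 + 1 = -8)
f = -1/47 ≈ -0.021277
f*c((3 + 0)²) = -1/47*(-8) = 8/47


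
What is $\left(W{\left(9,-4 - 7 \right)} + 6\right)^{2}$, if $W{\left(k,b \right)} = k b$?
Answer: $8649$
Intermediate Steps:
$W{\left(k,b \right)} = b k$
$\left(W{\left(9,-4 - 7 \right)} + 6\right)^{2} = \left(\left(-4 - 7\right) 9 + 6\right)^{2} = \left(\left(-11\right) 9 + 6\right)^{2} = \left(-99 + 6\right)^{2} = \left(-93\right)^{2} = 8649$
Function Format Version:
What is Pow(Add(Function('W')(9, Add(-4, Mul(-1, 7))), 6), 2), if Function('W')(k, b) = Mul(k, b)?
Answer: 8649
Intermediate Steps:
Function('W')(k, b) = Mul(b, k)
Pow(Add(Function('W')(9, Add(-4, Mul(-1, 7))), 6), 2) = Pow(Add(Mul(Add(-4, Mul(-1, 7)), 9), 6), 2) = Pow(Add(Mul(Add(-4, -7), 9), 6), 2) = Pow(Add(Mul(-11, 9), 6), 2) = Pow(Add(-99, 6), 2) = Pow(-93, 2) = 8649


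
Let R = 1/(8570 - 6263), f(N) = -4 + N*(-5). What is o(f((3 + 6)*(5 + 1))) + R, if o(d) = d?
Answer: -632117/2307 ≈ -274.00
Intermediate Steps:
f(N) = -4 - 5*N
R = 1/2307 ≈ 0.00043346
o(f((3 + 6)*(5 + 1))) + R = (-4 - 5*(3 + 6)*(5 + 1)) + 1/2307 = (-4 - 45*6) + 1/2307 = (-4 - 5*54) + 1/2307 = (-4 - 270) + 1/2307 = -274 + 1/2307 = -632117/2307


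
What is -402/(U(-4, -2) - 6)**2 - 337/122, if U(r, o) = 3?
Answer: -17359/366 ≈ -47.429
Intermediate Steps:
-402/(U(-4, -2) - 6)**2 - 337/122 = -402/(3 - 6)**2 - 337/122 = -402/((-3)**2) - 337*1/122 = -402/9 - 337/122 = -402*1/9 - 337/122 = -134/3 - 337/122 = -17359/366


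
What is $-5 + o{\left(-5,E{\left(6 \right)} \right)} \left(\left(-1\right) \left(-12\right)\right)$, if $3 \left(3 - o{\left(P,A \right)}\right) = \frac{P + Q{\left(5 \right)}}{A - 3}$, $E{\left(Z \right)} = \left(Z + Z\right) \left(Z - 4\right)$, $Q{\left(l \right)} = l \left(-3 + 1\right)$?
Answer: $\frac{237}{7} \approx 33.857$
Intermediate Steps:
$Q{\left(l \right)} = - 2 l$ ($Q{\left(l \right)} = l \left(-2\right) = - 2 l$)
$E{\left(Z \right)} = 2 Z \left(-4 + Z\right)$
$o{\left(P,A \right)} = 3 - \frac{-10 + P}{3 \left(-3 + A\right)}$ ($o{\left(P,A \right)} = 3 - \frac{\left(P - 10\right) \frac{1}{A - 3}}{3} = 3 - \frac{\left(P - 10\right) \frac{1}{-3 + A}}{3} = 3 - \frac{\left(-10 + P\right) \frac{1}{-3 + A}}{3} = 3 - \frac{\frac{1}{-3 + A} \left(-10 + P\right)}{3} = 3 - \frac{-10 + P}{3 \left(-3 + A\right)}$)
$-5 + o{\left(-5,E{\left(6 \right)} \right)} \left(\left(-1\right) \left(-12\right)\right) = -5 + \frac{-17 - -5 + 9 \cdot 2 \cdot 6 \left(-4 + 6\right)}{3 \left(-3 + 2 \cdot 6 \left(-4 + 6\right)\right)} \left(\left(-1\right) \left(-12\right)\right) = -5 + \frac{-17 + 5 + 9 \cdot 2 \cdot 6 \cdot 2}{3 \left(-3 + 2 \cdot 6 \cdot 2\right)} 12 = -5 + \frac{-17 + 5 + 9 \cdot 24}{3 \left(-3 + 24\right)} 12 = -5 + \frac{-17 + 5 + 216}{3 \cdot 21} \cdot 12 = -5 + \frac{1}{3} \cdot \frac{1}{21} \cdot 204 \cdot 12 = -5 + \frac{68}{21} \cdot 12 = -5 + \frac{272}{7} = \frac{237}{7}$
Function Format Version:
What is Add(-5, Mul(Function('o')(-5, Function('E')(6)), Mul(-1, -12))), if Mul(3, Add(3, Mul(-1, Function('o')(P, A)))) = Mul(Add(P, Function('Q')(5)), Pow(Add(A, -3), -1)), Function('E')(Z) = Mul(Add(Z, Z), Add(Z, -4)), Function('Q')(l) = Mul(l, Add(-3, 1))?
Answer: Rational(237, 7) ≈ 33.857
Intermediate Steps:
Function('Q')(l) = Mul(-2, l) (Function('Q')(l) = Mul(l, -2) = Mul(-2, l))
Function('E')(Z) = Mul(2, Z, Add(-4, Z)) (Function('E')(Z) = Mul(Mul(2, Z), Add(-4, Z)) = Mul(2, Z, Add(-4, Z)))
Function('o')(P, A) = Add(3, Mul(Rational(-1, 3), Pow(Add(-3, A), -1), Add(-10, P))) (Function('o')(P, A) = Add(3, Mul(Rational(-1, 3), Mul(Add(P, Mul(-2, 5)), Pow(Add(A, -3), -1)))) = Add(3, Mul(Rational(-1, 3), Mul(Add(P, -10), Pow(Add(-3, A), -1)))) = Add(3, Mul(Rational(-1, 3), Mul(Add(-10, P), Pow(Add(-3, A), -1)))) = Add(3, Mul(Rational(-1, 3), Mul(Pow(Add(-3, A), -1), Add(-10, P)))) = Add(3, Mul(Rational(-1, 3), Pow(Add(-3, A), -1), Add(-10, P))))
Add(-5, Mul(Function('o')(-5, Function('E')(6)), Mul(-1, -12))) = Add(-5, Mul(Mul(Rational(1, 3), Pow(Add(-3, Mul(2, 6, Add(-4, 6))), -1), Add(-17, Mul(-1, -5), Mul(9, Mul(2, 6, Add(-4, 6))))), Mul(-1, -12))) = Add(-5, Mul(Mul(Rational(1, 3), Pow(Add(-3, Mul(2, 6, 2)), -1), Add(-17, 5, Mul(9, Mul(2, 6, 2)))), 12)) = Add(-5, Mul(Mul(Rational(1, 3), Pow(Add(-3, 24), -1), Add(-17, 5, Mul(9, 24))), 12)) = Add(-5, Mul(Mul(Rational(1, 3), Pow(21, -1), Add(-17, 5, 216)), 12)) = Add(-5, Mul(Mul(Rational(1, 3), Rational(1, 21), 204), 12)) = Add(-5, Mul(Rational(68, 21), 12)) = Add(-5, Rational(272, 7)) = Rational(237, 7)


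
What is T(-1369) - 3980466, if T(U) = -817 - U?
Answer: -3979914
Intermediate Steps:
T(-1369) - 3980466 = (-817 - 1*(-1369)) - 3980466 = (-817 + 1369) - 3980466 = 552 - 3980466 = -3979914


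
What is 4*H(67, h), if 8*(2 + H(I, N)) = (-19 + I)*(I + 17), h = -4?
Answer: 2008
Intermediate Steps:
H(I, N) = -2 + (-19 + I)*(17 + I)/8 (H(I, N) = -2 + ((-19 + I)*(I + 17))/8 = -2 + ((-19 + I)*(17 + I))/8 = -2 + (-19 + I)*(17 + I)/8)
4*H(67, h) = 4*(-339/8 - ¼*67 + (⅛)*67²) = 4*(-339/8 - 67/4 + (⅛)*4489) = 4*(-339/8 - 67/4 + 4489/8) = 4*502 = 2008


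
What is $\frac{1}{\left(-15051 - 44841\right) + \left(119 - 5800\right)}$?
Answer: $- \frac{1}{65573} \approx -1.525 \cdot 10^{-5}$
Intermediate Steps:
$\frac{1}{\left(-15051 - 44841\right) + \left(119 - 5800\right)} = \frac{1}{-59892 - 5681} = \frac{1}{-65573} = - \frac{1}{65573}$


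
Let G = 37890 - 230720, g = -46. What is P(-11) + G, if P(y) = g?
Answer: -192876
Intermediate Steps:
P(y) = -46
G = -192830
P(-11) + G = -46 - 192830 = -192876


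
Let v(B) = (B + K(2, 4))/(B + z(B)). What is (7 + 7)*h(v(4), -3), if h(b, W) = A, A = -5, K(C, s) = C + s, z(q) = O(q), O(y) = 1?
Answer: -70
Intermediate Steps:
z(q) = 1
v(B) = (6 + B)/(1 + B) (v(B) = (B + (2 + 4))/(B + 1) = (B + 6)/(1 + B) = (6 + B)/(1 + B))
h(b, W) = -5
(7 + 7)*h(v(4), -3) = (7 + 7)*(-5) = 14*(-5) = -70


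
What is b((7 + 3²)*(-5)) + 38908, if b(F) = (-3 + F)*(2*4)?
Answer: 38244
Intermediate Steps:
b(F) = -24 + 8*F (b(F) = (-3 + F)*8 = -24 + 8*F)
b((7 + 3²)*(-5)) + 38908 = (-24 + 8*((7 + 3²)*(-5))) + 38908 = (-24 + 8*((7 + 9)*(-5))) + 38908 = (-24 + 8*(16*(-5))) + 38908 = (-24 + 8*(-80)) + 38908 = (-24 - 640) + 38908 = -664 + 38908 = 38244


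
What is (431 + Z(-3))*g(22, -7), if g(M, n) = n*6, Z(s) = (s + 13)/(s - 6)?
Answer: -54166/3 ≈ -18055.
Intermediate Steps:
Z(s) = (13 + s)/(-6 + s)
g(M, n) = 6*n
(431 + Z(-3))*g(22, -7) = (431 + (13 - 3)/(-6 - 3))*(6*(-7)) = (431 + 10/(-9))*(-42) = (431 - ⅑*10)*(-42) = (431 - 10/9)*(-42) = (3869/9)*(-42) = -54166/3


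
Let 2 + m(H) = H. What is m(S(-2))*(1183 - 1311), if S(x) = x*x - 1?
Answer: -128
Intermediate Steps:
S(x) = -1 + x² (S(x) = x² - 1 = -1 + x²)
m(H) = -2 + H
m(S(-2))*(1183 - 1311) = (-2 + (-1 + (-2)²))*(1183 - 1311) = (-2 + (-1 + 4))*(-128) = (-2 + 3)*(-128) = 1*(-128) = -128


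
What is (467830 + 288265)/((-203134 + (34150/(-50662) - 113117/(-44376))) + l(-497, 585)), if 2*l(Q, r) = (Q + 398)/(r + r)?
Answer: -55244647974055800/14842004081590759 ≈ -3.7222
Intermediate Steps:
l(Q, r) = (398 + Q)/(4*r) (l(Q, r) = ((Q + 398)/(r + r))/2 = ((398 + Q)/((2*r)))/2 = ((398 + Q)*(1/(2*r)))/2 = ((398 + Q)/(2*r))/2 = (398 + Q)/(4*r))
(467830 + 288265)/((-203134 + (34150/(-50662) - 113117/(-44376))) + l(-497, 585)) = (467830 + 288265)/((-203134 + (34150/(-50662) - 113117/(-44376))) + (¼)*(398 - 497)/585) = 756095/((-203134 + (34150*(-1/50662) - 113117*(-1/44376))) + (¼)*(1/585)*(-99)) = 756095/((-203134 + (-17075/25331 + 113117/44376)) - 11/260) = 756095/((-203134 + 2107646527/1124088456) - 11/260) = 756095/(-228338476774577/1124088456 - 11/260) = 756095/(-14842004081590759/73065749640) = 756095*(-73065749640/14842004081590759) = -55244647974055800/14842004081590759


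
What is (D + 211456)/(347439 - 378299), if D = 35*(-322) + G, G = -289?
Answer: -199897/30860 ≈ -6.4775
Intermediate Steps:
D = -11559 (D = 35*(-322) - 289 = -11270 - 289 = -11559)
(D + 211456)/(347439 - 378299) = (-11559 + 211456)/(347439 - 378299) = 199897/(-30860) = 199897*(-1/30860) = -199897/30860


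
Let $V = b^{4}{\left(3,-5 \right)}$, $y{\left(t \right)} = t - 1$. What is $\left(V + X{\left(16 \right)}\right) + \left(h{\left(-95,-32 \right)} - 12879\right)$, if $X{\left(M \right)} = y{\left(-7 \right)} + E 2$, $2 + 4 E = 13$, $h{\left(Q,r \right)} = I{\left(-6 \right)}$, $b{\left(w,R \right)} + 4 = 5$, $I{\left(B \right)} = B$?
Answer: $- \frac{25773}{2} \approx -12887.0$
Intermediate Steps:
$b{\left(w,R \right)} = 1$ ($b{\left(w,R \right)} = -4 + 5 = 1$)
$h{\left(Q,r \right)} = -6$
$y{\left(t \right)} = -1 + t$
$V = 1$ ($V = 1^{4} = 1$)
$E = \frac{11}{4}$ ($E = - \frac{1}{2} + \frac{1}{4} \cdot 13 = - \frac{1}{2} + \frac{13}{4} = \frac{11}{4} \approx 2.75$)
$X{\left(M \right)} = - \frac{5}{2}$ ($X{\left(M \right)} = \left(-1 - 7\right) + \frac{11}{4} \cdot 2 = -8 + \frac{11}{2} = - \frac{5}{2}$)
$\left(V + X{\left(16 \right)}\right) + \left(h{\left(-95,-32 \right)} - 12879\right) = \left(1 - \frac{5}{2}\right) - 12885 = - \frac{3}{2} - 12885 = - \frac{25773}{2}$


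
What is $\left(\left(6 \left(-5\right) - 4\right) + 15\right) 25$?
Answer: $-475$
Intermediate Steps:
$\left(\left(6 \left(-5\right) - 4\right) + 15\right) 25 = \left(\left(-30 - 4\right) + 15\right) 25 = \left(-34 + 15\right) 25 = \left(-19\right) 25 = -475$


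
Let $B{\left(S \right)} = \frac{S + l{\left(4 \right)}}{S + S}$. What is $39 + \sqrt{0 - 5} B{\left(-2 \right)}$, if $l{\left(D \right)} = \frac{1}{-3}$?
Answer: $39 + \frac{7 i \sqrt{5}}{12} \approx 39.0 + 1.3044 i$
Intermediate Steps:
$l{\left(D \right)} = - \frac{1}{3}$
$B{\left(S \right)} = \frac{- \frac{1}{3} + S}{2 S}$ ($B{\left(S \right)} = \frac{S - \frac{1}{3}}{S + S} = \frac{- \frac{1}{3} + S}{2 S}$)
$39 + \sqrt{0 - 5} B{\left(-2 \right)} = 39 + \sqrt{0 - 5} \frac{-1 + 3 \left(-2\right)}{6 \left(-2\right)} = 39 + \sqrt{0 - 5} \cdot \frac{1}{6} \left(- \frac{1}{2}\right) \left(-1 - 6\right) = 39 + \sqrt{-5} \cdot \frac{1}{6} \left(- \frac{1}{2}\right) \left(-7\right) = 39 + i \sqrt{5} \cdot \frac{7}{12} = 39 + \frac{7 i \sqrt{5}}{12}$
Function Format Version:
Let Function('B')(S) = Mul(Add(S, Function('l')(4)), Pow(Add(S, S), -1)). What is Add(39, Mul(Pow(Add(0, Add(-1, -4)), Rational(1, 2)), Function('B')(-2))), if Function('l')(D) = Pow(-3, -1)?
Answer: Add(39, Mul(Rational(7, 12), I, Pow(5, Rational(1, 2)))) ≈ Add(39.000, Mul(1.3044, I))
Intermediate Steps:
Function('l')(D) = Rational(-1, 3)
Function('B')(S) = Mul(Rational(1, 2), Pow(S, -1), Add(Rational(-1, 3), S)) (Function('B')(S) = Mul(Add(S, Rational(-1, 3)), Pow(Add(S, S), -1)) = Mul(Add(Rational(-1, 3), S), Pow(Mul(2, S), -1)) = Mul(Add(Rational(-1, 3), S), Mul(Rational(1, 2), Pow(S, -1))) = Mul(Rational(1, 2), Pow(S, -1), Add(Rational(-1, 3), S)))
Add(39, Mul(Pow(Add(0, Add(-1, -4)), Rational(1, 2)), Function('B')(-2))) = Add(39, Mul(Pow(Add(0, Add(-1, -4)), Rational(1, 2)), Mul(Rational(1, 6), Pow(-2, -1), Add(-1, Mul(3, -2))))) = Add(39, Mul(Pow(Add(0, -5), Rational(1, 2)), Mul(Rational(1, 6), Rational(-1, 2), Add(-1, -6)))) = Add(39, Mul(Pow(-5, Rational(1, 2)), Mul(Rational(1, 6), Rational(-1, 2), -7))) = Add(39, Mul(Mul(I, Pow(5, Rational(1, 2))), Rational(7, 12))) = Add(39, Mul(Rational(7, 12), I, Pow(5, Rational(1, 2))))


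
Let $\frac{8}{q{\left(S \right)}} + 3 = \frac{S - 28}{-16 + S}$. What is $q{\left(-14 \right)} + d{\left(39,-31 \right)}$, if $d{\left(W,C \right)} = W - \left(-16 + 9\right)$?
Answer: $41$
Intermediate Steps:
$d{\left(W,C \right)} = 7 + W$ ($d{\left(W,C \right)} = W - -7 = W + 7 = 7 + W$)
$q{\left(S \right)} = \frac{8}{-3 + \frac{-28 + S}{-16 + S}}$ ($q{\left(S \right)} = \frac{8}{-3 + \frac{S - 28}{-16 + S}} = \frac{8}{-3 + \frac{-28 + S}{-16 + S}}$)
$q{\left(-14 \right)} + d{\left(39,-31 \right)} = \frac{4 \left(16 - -14\right)}{-10 - 14} + \left(7 + 39\right) = \frac{4 \left(16 + 14\right)}{-24} + 46 = 4 \left(- \frac{1}{24}\right) 30 + 46 = -5 + 46 = 41$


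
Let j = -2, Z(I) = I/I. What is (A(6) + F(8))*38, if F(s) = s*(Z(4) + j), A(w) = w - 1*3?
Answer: -190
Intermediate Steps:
Z(I) = 1
A(w) = -3 + w (A(w) = w - 3 = -3 + w)
F(s) = -s (F(s) = s*(1 - 2) = s*(-1) = -s)
(A(6) + F(8))*38 = ((-3 + 6) - 1*8)*38 = (3 - 8)*38 = -5*38 = -190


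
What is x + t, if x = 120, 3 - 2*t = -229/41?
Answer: 5096/41 ≈ 124.29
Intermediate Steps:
t = 176/41 (t = 3/2 - (-229)/(2*41) = 3/2 - ½*(-229/41) = 3/2 + 229/82 = 176/41 ≈ 4.2927)
x + t = 120 + 176/41 = 5096/41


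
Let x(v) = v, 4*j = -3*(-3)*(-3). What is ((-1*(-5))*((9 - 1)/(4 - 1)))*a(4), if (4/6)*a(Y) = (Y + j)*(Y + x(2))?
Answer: -330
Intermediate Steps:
j = -27/4 (j = (-3*(-3)*(-3))/4 = (9*(-3))/4 = (1/4)*(-27) = -27/4 ≈ -6.7500)
a(Y) = 3*(2 + Y)*(-27/4 + Y)/2 (a(Y) = 3*((Y - 27/4)*(Y + 2))/2 = 3*((-27/4 + Y)*(2 + Y))/2 = 3*((2 + Y)*(-27/4 + Y))/2 = 3*(2 + Y)*(-27/4 + Y)/2)
((-1*(-5))*((9 - 1)/(4 - 1)))*a(4) = ((-1*(-5))*((9 - 1)/(4 - 1)))*(-81/4 - 57/8*4 + (3/2)*4**2) = (5*(8/3))*(-81/4 - 57/2 + (3/2)*16) = (5*(8*(1/3)))*(-81/4 - 57/2 + 24) = (5*(8/3))*(-99/4) = (40/3)*(-99/4) = -330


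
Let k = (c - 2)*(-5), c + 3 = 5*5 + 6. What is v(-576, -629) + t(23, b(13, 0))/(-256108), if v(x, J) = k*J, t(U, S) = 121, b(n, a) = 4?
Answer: 20941951039/256108 ≈ 81770.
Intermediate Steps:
c = 28 (c = -3 + (5*5 + 6) = -3 + (25 + 6) = -3 + 31 = 28)
k = -130 (k = (28 - 2)*(-5) = 26*(-5) = -130)
v(x, J) = -130*J
v(-576, -629) + t(23, b(13, 0))/(-256108) = -130*(-629) + 121/(-256108) = 81770 + 121*(-1/256108) = 81770 - 121/256108 = 20941951039/256108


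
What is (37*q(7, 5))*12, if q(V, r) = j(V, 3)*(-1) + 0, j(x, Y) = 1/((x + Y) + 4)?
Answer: -222/7 ≈ -31.714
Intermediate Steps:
j(x, Y) = 1/(4 + Y + x) (j(x, Y) = 1/((Y + x) + 4) = 1/(4 + Y + x))
q(V, r) = -1/(7 + V) (q(V, r) = -1/(4 + 3 + V) + 0 = -1/(7 + V) + 0 = -1/(7 + V))
(37*q(7, 5))*12 = (37*(-1/(7 + 7)))*12 = (37*(-1/14))*12 = -37/14*12 = -222/7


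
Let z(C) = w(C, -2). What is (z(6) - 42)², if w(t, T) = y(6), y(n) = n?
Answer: 1296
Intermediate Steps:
w(t, T) = 6
z(C) = 6
(z(6) - 42)² = (6 - 42)² = (-36)² = 1296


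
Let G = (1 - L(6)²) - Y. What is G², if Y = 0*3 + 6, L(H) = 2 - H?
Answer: 441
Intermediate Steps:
Y = 6 (Y = 0 + 6 = 6)
G = -21 (G = (1 - (2 - 1*6)²) - 1*6 = (1 - (2 - 6)²) - 6 = (1 - 1*(-4)²) - 6 = (1 - 1*16) - 6 = (1 - 16) - 6 = -15 - 6 = -21)
G² = (-21)² = 441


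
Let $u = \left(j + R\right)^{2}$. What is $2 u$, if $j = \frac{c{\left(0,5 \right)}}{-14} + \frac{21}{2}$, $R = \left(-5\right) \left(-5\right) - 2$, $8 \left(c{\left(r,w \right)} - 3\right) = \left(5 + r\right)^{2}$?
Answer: $\frac{279841}{128} \approx 2186.3$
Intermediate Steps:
$c{\left(r,w \right)} = 3 + \frac{\left(5 + r\right)^{2}}{8}$
$R = 23$ ($R = 25 - 2 = 23$)
$j = \frac{161}{16}$ ($j = \frac{3 + \frac{\left(5 + 0\right)^{2}}{8}}{-14} + \frac{21}{2} = \left(3 + \frac{5^{2}}{8}\right) \left(- \frac{1}{14}\right) + 21 \cdot \frac{1}{2} = \left(3 + \frac{1}{8} \cdot 25\right) \left(- \frac{1}{14}\right) + \frac{21}{2} = \left(3 + \frac{25}{8}\right) \left(- \frac{1}{14}\right) + \frac{21}{2} = \frac{49}{8} \left(- \frac{1}{14}\right) + \frac{21}{2} = - \frac{7}{16} + \frac{21}{2} = \frac{161}{16} \approx 10.063$)
$u = \frac{279841}{256}$ ($u = \left(\frac{161}{16} + 23\right)^{2} = \left(\frac{529}{16}\right)^{2} = \frac{279841}{256} \approx 1093.1$)
$2 u = 2 \cdot \frac{279841}{256} = \frac{279841}{128}$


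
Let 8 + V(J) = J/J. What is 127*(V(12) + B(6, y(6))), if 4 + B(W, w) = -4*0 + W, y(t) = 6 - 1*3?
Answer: -635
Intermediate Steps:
y(t) = 3 (y(t) = 6 - 3 = 3)
V(J) = -7 (V(J) = -8 + J/J = -8 + 1 = -7)
B(W, w) = -4 + W (B(W, w) = -4 + (-4*0 + W) = -4 + (0 + W) = -4 + W)
127*(V(12) + B(6, y(6))) = 127*(-7 + (-4 + 6)) = 127*(-7 + 2) = 127*(-5) = -635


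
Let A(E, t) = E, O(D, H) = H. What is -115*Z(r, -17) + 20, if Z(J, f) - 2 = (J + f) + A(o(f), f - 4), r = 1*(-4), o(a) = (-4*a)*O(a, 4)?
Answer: -29075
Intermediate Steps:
o(a) = -16*a (o(a) = -4*a*4 = -16*a)
r = -4
Z(J, f) = 2 + J - 15*f (Z(J, f) = 2 + ((J + f) - 16*f) = 2 + (J - 15*f) = 2 + J - 15*f)
-115*Z(r, -17) + 20 = -115*(2 - 4 - 15*(-17)) + 20 = -115*(2 - 4 + 255) + 20 = -115*253 + 20 = -29095 + 20 = -29075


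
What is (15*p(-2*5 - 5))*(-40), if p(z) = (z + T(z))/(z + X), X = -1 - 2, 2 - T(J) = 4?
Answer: -1700/3 ≈ -566.67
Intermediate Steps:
T(J) = -2 (T(J) = 2 - 1*4 = 2 - 4 = -2)
X = -3
p(z) = (-2 + z)/(-3 + z) (p(z) = (z - 2)/(z - 3) = (-2 + z)/(-3 + z))
(15*p(-2*5 - 5))*(-40) = (15*((-2 + (-2*5 - 5))/(-3 + (-2*5 - 5))))*(-40) = (15*((-2 + (-10 - 5))/(-3 + (-10 - 5))))*(-40) = (15*((-2 - 15)/(-3 - 15)))*(-40) = (15*(-17/(-18)))*(-40) = (15*(-1/18*(-17)))*(-40) = (15*(17/18))*(-40) = (85/6)*(-40) = -1700/3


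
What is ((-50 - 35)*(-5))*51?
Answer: 21675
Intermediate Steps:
((-50 - 35)*(-5))*51 = -85*(-5)*51 = 425*51 = 21675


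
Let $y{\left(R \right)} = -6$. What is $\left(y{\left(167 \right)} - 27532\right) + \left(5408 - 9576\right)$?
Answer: $-31706$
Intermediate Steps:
$\left(y{\left(167 \right)} - 27532\right) + \left(5408 - 9576\right) = \left(-6 - 27532\right) + \left(5408 - 9576\right) = -27538 - 4168 = -31706$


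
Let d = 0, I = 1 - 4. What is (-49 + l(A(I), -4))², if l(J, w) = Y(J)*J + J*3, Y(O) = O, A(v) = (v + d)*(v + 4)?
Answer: 2401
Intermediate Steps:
I = -3
A(v) = v*(4 + v) (A(v) = (v + 0)*(v + 4) = v*(4 + v))
l(J, w) = J² + 3*J (l(J, w) = J*J + J*3 = J² + 3*J)
(-49 + l(A(I), -4))² = (-49 + (-3*(4 - 3))*(3 - 3*(4 - 3)))² = (-49 + (-3*1)*(3 - 3*1))² = (-49 - 3*(3 - 3))² = (-49 - 3*0)² = (-49 + 0)² = (-49)² = 2401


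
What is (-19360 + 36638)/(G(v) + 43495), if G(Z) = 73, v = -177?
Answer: 8639/21784 ≈ 0.39658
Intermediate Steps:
(-19360 + 36638)/(G(v) + 43495) = (-19360 + 36638)/(73 + 43495) = 17278/43568 = 17278*(1/43568) = 8639/21784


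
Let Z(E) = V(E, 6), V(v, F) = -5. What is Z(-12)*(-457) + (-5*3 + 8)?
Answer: 2278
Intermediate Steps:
Z(E) = -5
Z(-12)*(-457) + (-5*3 + 8) = -5*(-457) + (-5*3 + 8) = 2285 + (-15 + 8) = 2285 - 7 = 2278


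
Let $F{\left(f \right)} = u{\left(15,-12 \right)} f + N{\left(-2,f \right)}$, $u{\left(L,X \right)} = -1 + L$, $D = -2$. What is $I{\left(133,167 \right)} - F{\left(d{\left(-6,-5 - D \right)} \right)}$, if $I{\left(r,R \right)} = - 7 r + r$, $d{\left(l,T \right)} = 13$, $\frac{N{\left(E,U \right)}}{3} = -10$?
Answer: $-950$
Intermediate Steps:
$N{\left(E,U \right)} = -30$ ($N{\left(E,U \right)} = 3 \left(-10\right) = -30$)
$I{\left(r,R \right)} = - 6 r$
$F{\left(f \right)} = -30 + 14 f$ ($F{\left(f \right)} = \left(-1 + 15\right) f - 30 = 14 f - 30 = -30 + 14 f$)
$I{\left(133,167 \right)} - F{\left(d{\left(-6,-5 - D \right)} \right)} = \left(-6\right) 133 - \left(-30 + 14 \cdot 13\right) = -798 - \left(-30 + 182\right) = -798 - 152 = -950$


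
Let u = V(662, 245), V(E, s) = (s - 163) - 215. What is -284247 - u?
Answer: -284114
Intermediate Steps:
V(E, s) = -378 + s (V(E, s) = (-163 + s) - 215 = -378 + s)
u = -133 (u = -378 + 245 = -133)
-284247 - u = -284247 - 1*(-133) = -284247 + 133 = -284114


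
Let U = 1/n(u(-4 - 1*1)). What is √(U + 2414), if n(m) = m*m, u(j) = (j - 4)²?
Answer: √15838255/81 ≈ 49.132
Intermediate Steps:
u(j) = (-4 + j)²
n(m) = m²
U = 1/6561 (U = 1/(((-4 + (-4 - 1*1))²)²) = 1/(((-4 + (-4 - 1))²)²) = 1/(((-4 - 5)²)²) = 1/(((-9)²)²) = 1/(81²) = 1/6561 ≈ 0.00015242)
√(U + 2414) = √(1/6561 + 2414) = √(15838255/6561) = √15838255/81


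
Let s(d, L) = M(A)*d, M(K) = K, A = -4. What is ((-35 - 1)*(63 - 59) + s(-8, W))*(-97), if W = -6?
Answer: 10864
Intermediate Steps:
s(d, L) = -4*d
((-35 - 1)*(63 - 59) + s(-8, W))*(-97) = ((-35 - 1)*(63 - 59) - 4*(-8))*(-97) = (-36*4 + 32)*(-97) = (-144 + 32)*(-97) = -112*(-97) = 10864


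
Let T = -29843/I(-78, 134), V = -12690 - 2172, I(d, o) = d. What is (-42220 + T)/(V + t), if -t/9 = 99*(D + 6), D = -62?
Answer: -3263317/2732652 ≈ -1.1942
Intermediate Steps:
t = 49896 (t = -891*(-62 + 6) = -891*(-56) = -9*(-5544) = 49896)
V = -14862
T = 29843/78 (T = -29843/(-78) = -29843*(-1/78) = 29843/78 ≈ 382.60)
(-42220 + T)/(V + t) = (-42220 + 29843/78)/(-14862 + 49896) = -3263317/78/35034 = -3263317/78*1/35034 = -3263317/2732652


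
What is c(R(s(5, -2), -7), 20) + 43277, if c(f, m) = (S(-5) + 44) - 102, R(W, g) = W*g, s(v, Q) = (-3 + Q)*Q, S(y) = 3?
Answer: 43222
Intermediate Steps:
s(v, Q) = Q*(-3 + Q)
c(f, m) = -55 (c(f, m) = (3 + 44) - 102 = 47 - 102 = -55)
c(R(s(5, -2), -7), 20) + 43277 = -55 + 43277 = 43222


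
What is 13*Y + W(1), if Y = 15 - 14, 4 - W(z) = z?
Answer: 16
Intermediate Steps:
W(z) = 4 - z
Y = 1
13*Y + W(1) = 13*1 + (4 - 1*1) = 13 + (4 - 1) = 13 + 3 = 16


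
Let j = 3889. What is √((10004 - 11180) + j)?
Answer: √2713 ≈ 52.086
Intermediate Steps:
√((10004 - 11180) + j) = √((10004 - 11180) + 3889) = √(-1176 + 3889) = √2713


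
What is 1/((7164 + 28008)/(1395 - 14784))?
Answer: -4463/11724 ≈ -0.38067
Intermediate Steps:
1/((7164 + 28008)/(1395 - 14784)) = 1/(35172/(-13389)) = 1/(35172*(-1/13389)) = 1/(-11724/4463) = -4463/11724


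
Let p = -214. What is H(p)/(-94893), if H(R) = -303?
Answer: 101/31631 ≈ 0.0031931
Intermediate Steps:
H(p)/(-94893) = -303/(-94893) = -303*(-1/94893) = 101/31631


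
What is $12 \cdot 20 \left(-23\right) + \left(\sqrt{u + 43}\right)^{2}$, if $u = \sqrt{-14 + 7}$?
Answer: $-5477 + i \sqrt{7} \approx -5477.0 + 2.6458 i$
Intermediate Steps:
$u = i \sqrt{7}$ ($u = \sqrt{-7} = i \sqrt{7} \approx 2.6458 i$)
$12 \cdot 20 \left(-23\right) + \left(\sqrt{u + 43}\right)^{2} = 12 \cdot 20 \left(-23\right) + \left(\sqrt{i \sqrt{7} + 43}\right)^{2} = 240 \left(-23\right) + \left(\sqrt{43 + i \sqrt{7}}\right)^{2} = -5520 + \left(43 + i \sqrt{7}\right) = -5477 + i \sqrt{7}$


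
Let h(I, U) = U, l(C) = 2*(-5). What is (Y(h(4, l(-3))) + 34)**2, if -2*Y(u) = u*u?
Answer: 256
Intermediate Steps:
l(C) = -10
Y(u) = -u**2/2 (Y(u) = -u*u/2 = -u**2/2)
(Y(h(4, l(-3))) + 34)**2 = (-1/2*(-10)**2 + 34)**2 = (-1/2*100 + 34)**2 = (-50 + 34)**2 = (-16)**2 = 256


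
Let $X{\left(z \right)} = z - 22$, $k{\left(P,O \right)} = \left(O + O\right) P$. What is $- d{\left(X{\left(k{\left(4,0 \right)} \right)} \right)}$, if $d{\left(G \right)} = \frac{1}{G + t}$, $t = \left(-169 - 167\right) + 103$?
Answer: $\frac{1}{255} \approx 0.0039216$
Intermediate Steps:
$k{\left(P,O \right)} = 2 O P$
$X{\left(z \right)} = -22 + z$
$t = -233$ ($t = -336 + 103 = -233$)
$d{\left(G \right)} = \frac{1}{-233 + G}$ ($d{\left(G \right)} = \frac{1}{G - 233} = \frac{1}{-233 + G}$)
$- d{\left(X{\left(k{\left(4,0 \right)} \right)} \right)} = - \frac{1}{-233 - \left(22 + 0 \cdot 4\right)} = - \frac{1}{-233 + \left(-22 + 0\right)} = - \frac{1}{-233 - 22} = - \frac{1}{-255} = \left(-1\right) \left(- \frac{1}{255}\right) = \frac{1}{255}$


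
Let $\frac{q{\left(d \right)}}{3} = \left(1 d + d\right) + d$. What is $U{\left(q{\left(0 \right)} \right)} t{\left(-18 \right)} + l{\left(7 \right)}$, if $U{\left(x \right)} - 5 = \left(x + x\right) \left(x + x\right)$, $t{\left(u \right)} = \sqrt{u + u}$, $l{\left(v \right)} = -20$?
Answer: $-20 + 30 i \approx -20.0 + 30.0 i$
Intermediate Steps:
$t{\left(u \right)} = \sqrt{2} \sqrt{u}$ ($t{\left(u \right)} = \sqrt{2 u} = \sqrt{2} \sqrt{u}$)
$q{\left(d \right)} = 9 d$ ($q{\left(d \right)} = 3 \left(\left(1 d + d\right) + d\right) = 3 \left(\left(d + d\right) + d\right) = 3 \left(2 d + d\right) = 3 \cdot 3 d = 9 d$)
$U{\left(x \right)} = 5 + 4 x^{2}$ ($U{\left(x \right)} = 5 + \left(x + x\right) \left(x + x\right) = 5 + 2 x 2 x = 5 + 4 x^{2}$)
$U{\left(q{\left(0 \right)} \right)} t{\left(-18 \right)} + l{\left(7 \right)} = \left(5 + 4 \left(9 \cdot 0\right)^{2}\right) \sqrt{2} \sqrt{-18} - 20 = \left(5 + 4 \cdot 0^{2}\right) \sqrt{2} \cdot 3 i \sqrt{2} - 20 = \left(5 + 4 \cdot 0\right) 6 i - 20 = \left(5 + 0\right) 6 i - 20 = 5 \cdot 6 i - 20 = 30 i - 20 = -20 + 30 i$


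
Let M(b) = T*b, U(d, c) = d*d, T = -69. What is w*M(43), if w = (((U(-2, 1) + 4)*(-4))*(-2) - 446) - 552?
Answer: 2771178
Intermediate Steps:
U(d, c) = d²
M(b) = -69*b
w = -934 (w = ((((-2)² + 4)*(-4))*(-2) - 446) - 552 = (((4 + 4)*(-4))*(-2) - 446) - 552 = ((8*(-4))*(-2) - 446) - 552 = (-32*(-2) - 446) - 552 = (64 - 446) - 552 = -382 - 552 = -934)
w*M(43) = -(-64446)*43 = -934*(-2967) = 2771178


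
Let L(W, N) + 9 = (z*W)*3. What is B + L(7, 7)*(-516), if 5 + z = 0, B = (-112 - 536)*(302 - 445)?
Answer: 151488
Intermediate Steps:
B = 92664 (B = -648*(-143) = 92664)
z = -5 (z = -5 + 0 = -5)
L(W, N) = -9 - 15*W (L(W, N) = -9 - 5*W*3 = -9 - 15*W)
B + L(7, 7)*(-516) = 92664 + (-9 - 15*7)*(-516) = 92664 + (-9 - 105)*(-516) = 92664 - 114*(-516) = 92664 + 58824 = 151488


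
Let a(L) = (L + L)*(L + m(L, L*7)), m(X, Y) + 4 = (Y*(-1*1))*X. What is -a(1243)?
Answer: 26883862544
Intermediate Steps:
m(X, Y) = -4 - X*Y (m(X, Y) = -4 + (Y*(-1*1))*X = -4 + (Y*(-1))*X = -4 + (-Y)*X = -4 - X*Y)
a(L) = 2*L*(-4 + L - 7*L²) (a(L) = (L + L)*(L + (-4 - L*L*7)) = (2*L)*(L + (-4 - L*7*L)) = (2*L)*(L + (-4 - 7*L²)) = (2*L)*(-4 + L - 7*L²) = 2*L*(-4 + L - 7*L²))
-a(1243) = -2*1243*(-4 + 1243 - 7*1243²) = -2*1243*(-4 + 1243 - 7*1545049) = -2*1243*(-4 + 1243 - 10815343) = -2*1243*(-10814104) = -1*(-26883862544) = 26883862544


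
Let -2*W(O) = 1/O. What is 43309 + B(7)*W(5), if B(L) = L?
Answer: 433083/10 ≈ 43308.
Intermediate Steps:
W(O) = -1/(2*O)
43309 + B(7)*W(5) = 43309 + 7*(-1/2/5) = 43309 + 7*(-1/2*1/5) = 43309 + 7*(-1/10) = 43309 - 7/10 = 433083/10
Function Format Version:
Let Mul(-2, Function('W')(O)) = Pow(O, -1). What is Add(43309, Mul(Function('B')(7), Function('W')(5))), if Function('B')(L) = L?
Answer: Rational(433083, 10) ≈ 43308.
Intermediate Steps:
Function('W')(O) = Mul(Rational(-1, 2), Pow(O, -1))
Add(43309, Mul(Function('B')(7), Function('W')(5))) = Add(43309, Mul(7, Mul(Rational(-1, 2), Pow(5, -1)))) = Add(43309, Mul(7, Mul(Rational(-1, 2), Rational(1, 5)))) = Add(43309, Mul(7, Rational(-1, 10))) = Add(43309, Rational(-7, 10)) = Rational(433083, 10)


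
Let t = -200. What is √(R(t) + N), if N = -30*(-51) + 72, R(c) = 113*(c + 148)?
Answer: I*√4274 ≈ 65.376*I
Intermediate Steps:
R(c) = 16724 + 113*c (R(c) = 113*(148 + c) = 16724 + 113*c)
N = 1602 (N = 1530 + 72 = 1602)
√(R(t) + N) = √((16724 + 113*(-200)) + 1602) = √((16724 - 22600) + 1602) = √(-5876 + 1602) = √(-4274) = I*√4274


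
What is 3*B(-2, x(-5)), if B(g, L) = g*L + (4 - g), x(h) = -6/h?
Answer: 54/5 ≈ 10.800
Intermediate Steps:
B(g, L) = 4 - g + L*g (B(g, L) = L*g + (4 - g) = 4 - g + L*g)
3*B(-2, x(-5)) = 3*(4 - 1*(-2) - 6/(-5)*(-2)) = 3*(4 + 2 - 6*(-⅕)*(-2)) = 3*(4 + 2 + (6/5)*(-2)) = 3*(4 + 2 - 12/5) = 3*(18/5) = 54/5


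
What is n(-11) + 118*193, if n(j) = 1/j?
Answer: 250513/11 ≈ 22774.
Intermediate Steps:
n(-11) + 118*193 = 1/(-11) + 118*193 = -1/11 + 22774 = 250513/11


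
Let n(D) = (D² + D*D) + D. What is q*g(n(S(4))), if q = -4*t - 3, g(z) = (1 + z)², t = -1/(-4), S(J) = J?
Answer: -5476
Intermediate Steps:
t = ¼ (t = -1*(-¼) = ¼ ≈ 0.25000)
n(D) = D + 2*D² (n(D) = (D² + D²) + D = 2*D² + D = D + 2*D²)
q = -4 (q = -4*¼ - 3 = -1 - 3 = -4)
q*g(n(S(4))) = -4*(1 + 4*(1 + 2*4))² = -4*(1 + 4*(1 + 8))² = -4*(1 + 4*9)² = -4*(1 + 36)² = -4*37² = -4*1369 = -5476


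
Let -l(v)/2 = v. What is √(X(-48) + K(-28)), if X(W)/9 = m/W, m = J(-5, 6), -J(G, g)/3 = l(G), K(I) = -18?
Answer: 3*I*√22/4 ≈ 3.5178*I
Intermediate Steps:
l(v) = -2*v
J(G, g) = 6*G (J(G, g) = -(-6)*G = 6*G)
m = -30 (m = 6*(-5) = -30)
X(W) = -270/W (X(W) = 9*(-30/W) = -270/W)
√(X(-48) + K(-28)) = √(-270/(-48) - 18) = √(-270*(-1/48) - 18) = √(45/8 - 18) = √(-99/8) = 3*I*√22/4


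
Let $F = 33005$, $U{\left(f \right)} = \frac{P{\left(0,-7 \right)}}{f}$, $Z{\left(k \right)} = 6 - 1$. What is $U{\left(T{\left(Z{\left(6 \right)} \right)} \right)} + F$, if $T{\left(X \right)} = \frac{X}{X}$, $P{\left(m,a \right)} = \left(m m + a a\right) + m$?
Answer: $33054$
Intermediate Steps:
$Z{\left(k \right)} = 5$
$P{\left(m,a \right)} = m + a^{2} + m^{2}$ ($P{\left(m,a \right)} = \left(m^{2} + a^{2}\right) + m = \left(a^{2} + m^{2}\right) + m = m + a^{2} + m^{2}$)
$T{\left(X \right)} = 1$
$U{\left(f \right)} = \frac{49}{f}$ ($U{\left(f \right)} = \frac{0 + \left(-7\right)^{2} + 0^{2}}{f} = \frac{0 + 49 + 0}{f} = \frac{49}{f}$)
$U{\left(T{\left(Z{\left(6 \right)} \right)} \right)} + F = \frac{49}{1} + 33005 = 49 \cdot 1 + 33005 = 49 + 33005 = 33054$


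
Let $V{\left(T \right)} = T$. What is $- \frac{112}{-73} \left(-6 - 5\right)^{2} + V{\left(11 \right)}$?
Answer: $\frac{14355}{73} \approx 196.64$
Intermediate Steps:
$- \frac{112}{-73} \left(-6 - 5\right)^{2} + V{\left(11 \right)} = - \frac{112}{-73} \left(-6 - 5\right)^{2} + 11 = \left(-112\right) \left(- \frac{1}{73}\right) \left(-11\right)^{2} + 11 = \frac{112}{73} \cdot 121 + 11 = \frac{13552}{73} + 11 = \frac{14355}{73}$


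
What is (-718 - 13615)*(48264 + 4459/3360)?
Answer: -332057727881/480 ≈ -6.9179e+8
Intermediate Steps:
(-718 - 13615)*(48264 + 4459/3360) = -14333*(48264 + 4459*(1/3360)) = -14333*(48264 + 637/480) = -14333*23167357/480 = -332057727881/480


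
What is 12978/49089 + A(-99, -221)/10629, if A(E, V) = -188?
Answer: 42904810/173922327 ≈ 0.24669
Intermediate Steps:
12978/49089 + A(-99, -221)/10629 = 12978/49089 - 188/10629 = 12978*(1/49089) - 188*1/10629 = 4326/16363 - 188/10629 = 42904810/173922327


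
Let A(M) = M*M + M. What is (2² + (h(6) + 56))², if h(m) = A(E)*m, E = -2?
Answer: 5184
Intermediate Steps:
A(M) = M + M² (A(M) = M² + M = M + M²)
h(m) = 2*m (h(m) = (-2*(1 - 2))*m = (-2*(-1))*m = 2*m)
(2² + (h(6) + 56))² = (2² + (2*6 + 56))² = (4 + (12 + 56))² = (4 + 68)² = 72² = 5184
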